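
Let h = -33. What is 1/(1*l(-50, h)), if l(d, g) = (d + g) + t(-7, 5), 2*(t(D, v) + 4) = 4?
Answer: -1/85 ≈ -0.011765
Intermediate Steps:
t(D, v) = -2 (t(D, v) = -4 + (½)*4 = -4 + 2 = -2)
l(d, g) = -2 + d + g (l(d, g) = (d + g) - 2 = -2 + d + g)
1/(1*l(-50, h)) = 1/(1*(-2 - 50 - 33)) = 1/(1*(-85)) = 1/(-85) = -1/85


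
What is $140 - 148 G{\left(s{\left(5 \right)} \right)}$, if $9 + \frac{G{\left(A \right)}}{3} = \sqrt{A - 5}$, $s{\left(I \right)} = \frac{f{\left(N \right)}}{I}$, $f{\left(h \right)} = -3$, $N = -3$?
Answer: $4136 - \frac{888 i \sqrt{35}}{5} \approx 4136.0 - 1050.7 i$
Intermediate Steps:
$s{\left(I \right)} = - \frac{3}{I}$
$G{\left(A \right)} = -27 + 3 \sqrt{-5 + A}$ ($G{\left(A \right)} = -27 + 3 \sqrt{A - 5} = -27 + 3 \sqrt{-5 + A}$)
$140 - 148 G{\left(s{\left(5 \right)} \right)} = 140 - 148 \left(-27 + 3 \sqrt{-5 - \frac{3}{5}}\right) = 140 - 148 \left(-27 + 3 \sqrt{- \frac{28}{5}}\right) = 140 - 148 \left(-27 + 3 \frac{2 i \sqrt{35}}{5}\right) = 140 - 148 \left(-27 + \frac{6 i \sqrt{35}}{5}\right) = 140 + \left(3996 - \frac{888 i \sqrt{35}}{5}\right) = 4136 - \frac{888 i \sqrt{35}}{5}$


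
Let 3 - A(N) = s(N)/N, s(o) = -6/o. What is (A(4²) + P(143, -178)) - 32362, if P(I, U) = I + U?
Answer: -4146429/128 ≈ -32394.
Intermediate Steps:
A(N) = 3 + 6/N² (A(N) = 3 - (-6/N)/N = 3 - (-6)/N² = 3 + 6/N²)
(A(4²) + P(143, -178)) - 32362 = ((3 + 6/(4²)²) + (143 - 178)) - 32362 = ((3 + 6/16²) - 35) - 32362 = ((3 + 6*(1/256)) - 35) - 32362 = ((3 + 3/128) - 35) - 32362 = (387/128 - 35) - 32362 = -4093/128 - 32362 = -4146429/128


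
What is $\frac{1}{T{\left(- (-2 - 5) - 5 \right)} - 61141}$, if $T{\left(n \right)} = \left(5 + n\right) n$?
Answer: $- \frac{1}{61127} \approx -1.6359 \cdot 10^{-5}$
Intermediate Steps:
$T{\left(n \right)} = n \left(5 + n\right)$
$\frac{1}{T{\left(- (-2 - 5) - 5 \right)} - 61141} = \frac{1}{\left(- (-2 - 5) - 5\right) \left(5 - \left(3 - 5\right)\right) - 61141} = \frac{1}{\left(- (-2 - 5) - 5\right) \left(5 - -2\right) - 61141} = \frac{1}{\left(\left(-1\right) \left(-7\right) - 5\right) \left(5 - -2\right) - 61141} = \frac{1}{\left(7 - 5\right) \left(5 + \left(7 - 5\right)\right) - 61141} = \frac{1}{2 \left(5 + 2\right) - 61141} = \frac{1}{2 \cdot 7 - 61141} = \frac{1}{14 - 61141} = \frac{1}{-61127} = - \frac{1}{61127}$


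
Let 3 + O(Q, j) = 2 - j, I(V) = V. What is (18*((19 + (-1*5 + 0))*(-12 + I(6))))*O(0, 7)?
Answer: 12096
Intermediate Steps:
O(Q, j) = -1 - j (O(Q, j) = -3 + (2 - j) = -1 - j)
(18*((19 + (-1*5 + 0))*(-12 + I(6))))*O(0, 7) = (18*((19 + (-1*5 + 0))*(-12 + 6)))*(-1 - 1*7) = (18*((19 + (-5 + 0))*(-6)))*(-1 - 7) = (18*((19 - 5)*(-6)))*(-8) = (18*(14*(-6)))*(-8) = (18*(-84))*(-8) = -1512*(-8) = 12096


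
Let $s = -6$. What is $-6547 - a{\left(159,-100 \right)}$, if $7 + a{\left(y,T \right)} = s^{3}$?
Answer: $-6324$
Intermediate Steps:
$a{\left(y,T \right)} = -223$ ($a{\left(y,T \right)} = -7 + \left(-6\right)^{3} = -7 - 216 = -223$)
$-6547 - a{\left(159,-100 \right)} = -6547 - -223 = -6547 + 223 = -6324$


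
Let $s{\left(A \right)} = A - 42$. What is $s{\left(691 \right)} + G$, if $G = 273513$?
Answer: $274162$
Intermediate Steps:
$s{\left(A \right)} = -42 + A$ ($s{\left(A \right)} = A - 42 = -42 + A$)
$s{\left(691 \right)} + G = \left(-42 + 691\right) + 273513 = 649 + 273513 = 274162$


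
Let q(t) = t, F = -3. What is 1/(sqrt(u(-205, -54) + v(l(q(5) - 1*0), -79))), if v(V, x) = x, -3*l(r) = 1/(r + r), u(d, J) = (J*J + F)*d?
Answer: -I*sqrt(149311)/298622 ≈ -0.001294*I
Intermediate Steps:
u(d, J) = d*(-3 + J**2) (u(d, J) = (J*J - 3)*d = (J**2 - 3)*d = (-3 + J**2)*d = d*(-3 + J**2))
l(r) = -1/(6*r) (l(r) = -1/(3*(r + r)) = -1/(2*r)/3 = -1/(6*r))
1/(sqrt(u(-205, -54) + v(l(q(5) - 1*0), -79))) = 1/(sqrt(-205*(-3 + (-54)**2) - 79)) = 1/(sqrt(-205*(-3 + 2916) - 79)) = 1/(sqrt(-205*2913 - 79)) = 1/(sqrt(-597165 - 79)) = 1/(sqrt(-597244)) = 1/(2*I*sqrt(149311)) = -I*sqrt(149311)/298622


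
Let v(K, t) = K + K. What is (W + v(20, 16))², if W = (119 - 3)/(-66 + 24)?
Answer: 611524/441 ≈ 1386.7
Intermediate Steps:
v(K, t) = 2*K
W = -58/21 (W = 116/(-42) = 116*(-1/42) = -58/21 ≈ -2.7619)
(W + v(20, 16))² = (-58/21 + 2*20)² = (-58/21 + 40)² = (782/21)² = 611524/441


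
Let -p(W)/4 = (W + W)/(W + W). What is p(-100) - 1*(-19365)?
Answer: 19361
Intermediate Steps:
p(W) = -4 (p(W) = -4*(W + W)/(W + W) = -4*2*W/(2*W) = -4*2*W*1/(2*W) = -4*1 = -4)
p(-100) - 1*(-19365) = -4 - 1*(-19365) = -4 + 19365 = 19361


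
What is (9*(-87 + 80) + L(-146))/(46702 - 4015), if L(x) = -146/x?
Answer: -2/1377 ≈ -0.0014524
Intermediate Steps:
(9*(-87 + 80) + L(-146))/(46702 - 4015) = (9*(-87 + 80) - 146/(-146))/(46702 - 4015) = (9*(-7) - 146*(-1/146))/42687 = (-63 + 1)*(1/42687) = -62*1/42687 = -2/1377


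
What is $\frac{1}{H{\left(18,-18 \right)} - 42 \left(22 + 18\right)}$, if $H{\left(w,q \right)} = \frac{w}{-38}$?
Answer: $- \frac{19}{31929} \approx -0.00059507$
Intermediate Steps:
$H{\left(w,q \right)} = - \frac{w}{38}$ ($H{\left(w,q \right)} = w \left(- \frac{1}{38}\right) = - \frac{w}{38}$)
$\frac{1}{H{\left(18,-18 \right)} - 42 \left(22 + 18\right)} = \frac{1}{\left(- \frac{1}{38}\right) 18 - 42 \left(22 + 18\right)} = \frac{1}{- \frac{9}{19} - 1680} = \frac{1}{- \frac{31929}{19}} = - \frac{19}{31929}$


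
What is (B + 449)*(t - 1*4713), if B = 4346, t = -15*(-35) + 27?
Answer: -19951995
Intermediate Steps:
t = 552 (t = 525 + 27 = 552)
(B + 449)*(t - 1*4713) = (4346 + 449)*(552 - 1*4713) = 4795*(552 - 4713) = 4795*(-4161) = -19951995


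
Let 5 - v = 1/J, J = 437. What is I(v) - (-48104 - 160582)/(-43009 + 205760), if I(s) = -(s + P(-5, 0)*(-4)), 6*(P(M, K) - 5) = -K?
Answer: 1158191338/71122187 ≈ 16.285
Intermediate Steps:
P(M, K) = 5 - K/6 (P(M, K) = 5 + (-K)/6 = 5 - K/6)
v = 2184/437 (v = 5 - 1/437 = 2184/437 ≈ 4.9977)
I(s) = 20 - s (I(s) = -(s + (5 - ⅙*0)*(-4)) = -(s + (5 + 0)*(-4)) = -(s + 5*(-4)) = -(s - 20) = -(-20 + s) = 20 - s)
I(v) - (-48104 - 160582)/(-43009 + 205760) = (20 - 1*2184/437) - (-48104 - 160582)/(-43009 + 205760) = (20 - 2184/437) - (-208686)/162751 = 6556/437 - (-208686)/162751 = 6556/437 - 1*(-208686/162751) = 6556/437 + 208686/162751 = 1158191338/71122187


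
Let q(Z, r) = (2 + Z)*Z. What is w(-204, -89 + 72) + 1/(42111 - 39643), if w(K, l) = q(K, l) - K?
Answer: 102204817/2468 ≈ 41412.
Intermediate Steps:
q(Z, r) = Z*(2 + Z)
w(K, l) = -K + K*(2 + K) (w(K, l) = K*(2 + K) - K = -K + K*(2 + K))
w(-204, -89 + 72) + 1/(42111 - 39643) = -204*(1 - 204) + 1/(42111 - 39643) = -204*(-203) + 1/2468 = 41412 + 1/2468 = 102204817/2468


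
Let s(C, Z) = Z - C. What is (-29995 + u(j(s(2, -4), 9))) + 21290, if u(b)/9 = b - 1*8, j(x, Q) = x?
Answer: -8831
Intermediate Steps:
u(b) = -72 + 9*b (u(b) = 9*(b - 1*8) = 9*(b - 8) = 9*(-8 + b) = -72 + 9*b)
(-29995 + u(j(s(2, -4), 9))) + 21290 = (-29995 + (-72 + 9*(-4 - 1*2))) + 21290 = (-29995 + (-72 + 9*(-4 - 2))) + 21290 = (-29995 + (-72 + 9*(-6))) + 21290 = (-29995 + (-72 - 54)) + 21290 = (-29995 - 126) + 21290 = -30121 + 21290 = -8831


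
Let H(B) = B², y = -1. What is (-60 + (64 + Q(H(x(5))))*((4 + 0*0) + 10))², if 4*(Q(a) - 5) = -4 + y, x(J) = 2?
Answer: 3157729/4 ≈ 7.8943e+5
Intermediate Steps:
Q(a) = 15/4 (Q(a) = 5 + (-4 - 1)/4 = 5 + (¼)*(-5) = 5 - 5/4 = 15/4)
(-60 + (64 + Q(H(x(5))))*((4 + 0*0) + 10))² = (-60 + (64 + 15/4)*((4 + 0*0) + 10))² = (-60 + 271*((4 + 0) + 10)/4)² = (-60 + 271*(4 + 10)/4)² = (-60 + (271/4)*14)² = (-60 + 1897/2)² = (1777/2)² = 3157729/4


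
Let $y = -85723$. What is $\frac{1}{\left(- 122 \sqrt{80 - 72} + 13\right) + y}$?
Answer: $- \frac{42855}{3673042514} + \frac{61 \sqrt{2}}{1836521257} \approx -1.162 \cdot 10^{-5}$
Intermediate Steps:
$\frac{1}{\left(- 122 \sqrt{80 - 72} + 13\right) + y} = \frac{1}{\left(- 122 \sqrt{80 - 72} + 13\right) - 85723} = \frac{1}{\left(- 122 \sqrt{8} + 13\right) - 85723} = \frac{1}{\left(- 122 \cdot 2 \sqrt{2} + 13\right) - 85723} = \frac{1}{\left(- 244 \sqrt{2} + 13\right) - 85723} = \frac{1}{\left(13 - 244 \sqrt{2}\right) - 85723} = \frac{1}{-85710 - 244 \sqrt{2}}$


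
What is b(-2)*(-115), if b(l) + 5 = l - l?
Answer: 575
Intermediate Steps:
b(l) = -5 (b(l) = -5 + (l - l) = -5 + 0 = -5)
b(-2)*(-115) = -5*(-115) = 575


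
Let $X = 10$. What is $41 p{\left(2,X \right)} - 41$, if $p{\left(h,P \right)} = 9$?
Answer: $328$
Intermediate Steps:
$41 p{\left(2,X \right)} - 41 = 41 \cdot 9 - 41 = 369 - 41 = 328$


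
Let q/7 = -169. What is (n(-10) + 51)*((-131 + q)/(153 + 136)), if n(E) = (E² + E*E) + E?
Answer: -316674/289 ≈ -1095.8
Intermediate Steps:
q = -1183 (q = 7*(-169) = -1183)
n(E) = E + 2*E² (n(E) = (E² + E²) + E = 2*E² + E = E + 2*E²)
(n(-10) + 51)*((-131 + q)/(153 + 136)) = (-10*(1 + 2*(-10)) + 51)*((-131 - 1183)/(153 + 136)) = (-10*(1 - 20) + 51)*(-1314/289) = (-10*(-19) + 51)*(-1314*1/289) = (190 + 51)*(-1314/289) = 241*(-1314/289) = -316674/289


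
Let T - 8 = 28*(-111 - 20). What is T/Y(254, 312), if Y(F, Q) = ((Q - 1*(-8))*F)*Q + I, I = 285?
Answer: -244/1690643 ≈ -0.00014432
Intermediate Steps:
T = -3660 (T = 8 + 28*(-111 - 20) = 8 + 28*(-131) = 8 - 3668 = -3660)
Y(F, Q) = 285 + F*Q*(8 + Q) (Y(F, Q) = ((Q - 1*(-8))*F)*Q + 285 = ((Q + 8)*F)*Q + 285 = ((8 + Q)*F)*Q + 285 = (F*(8 + Q))*Q + 285 = F*Q*(8 + Q) + 285 = 285 + F*Q*(8 + Q))
T/Y(254, 312) = -3660/(285 + 254*312² + 8*254*312) = -3660/(285 + 254*97344 + 633984) = -3660/(285 + 24725376 + 633984) = -3660/25359645 = -3660*1/25359645 = -244/1690643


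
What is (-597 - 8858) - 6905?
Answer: -16360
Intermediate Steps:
(-597 - 8858) - 6905 = -9455 - 6905 = -16360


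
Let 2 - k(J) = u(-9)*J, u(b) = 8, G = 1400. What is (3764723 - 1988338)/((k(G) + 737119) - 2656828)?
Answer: -1776385/1930907 ≈ -0.91997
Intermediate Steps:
k(J) = 2 - 8*J
(3764723 - 1988338)/((k(G) + 737119) - 2656828) = (3764723 - 1988338)/(((2 - 8*1400) + 737119) - 2656828) = 1776385/(((2 - 11200) + 737119) - 2656828) = 1776385/((-11198 + 737119) - 2656828) = 1776385/(725921 - 2656828) = 1776385/(-1930907) = 1776385*(-1/1930907) = -1776385/1930907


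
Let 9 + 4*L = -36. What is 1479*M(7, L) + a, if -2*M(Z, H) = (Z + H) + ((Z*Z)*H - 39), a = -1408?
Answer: 1752899/4 ≈ 4.3823e+5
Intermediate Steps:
L = -45/4 (L = -9/4 + (¼)*(-36) = -9/4 - 9 = -45/4 ≈ -11.250)
M(Z, H) = 39/2 - H/2 - Z/2 - H*Z²/2 (M(Z, H) = -((Z + H) + ((Z*Z)*H - 39))/2 = -((H + Z) + (Z²*H - 39))/2 = -((H + Z) + (H*Z² - 39))/2 = -((H + Z) + (-39 + H*Z²))/2 = -(-39 + H + Z + H*Z²)/2 = 39/2 - H/2 - Z/2 - H*Z²/2)
1479*M(7, L) + a = 1479*(39/2 - ½*(-45/4) - ½*7 - ½*(-45/4)*7²) - 1408 = 1479*(39/2 + 45/8 - 7/2 - ½*(-45/4)*49) - 1408 = 1479*(39/2 + 45/8 - 7/2 + 2205/8) - 1408 = 1479*(1189/4) - 1408 = 1758531/4 - 1408 = 1752899/4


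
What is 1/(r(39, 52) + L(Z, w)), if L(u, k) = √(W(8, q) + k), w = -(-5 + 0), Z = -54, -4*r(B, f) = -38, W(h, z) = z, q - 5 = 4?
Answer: 38/305 - 4*√14/305 ≈ 0.075519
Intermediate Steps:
q = 9 (q = 5 + 4 = 9)
r(B, f) = 19/2 (r(B, f) = -¼*(-38) = 19/2)
w = 5 (w = -1*(-5) = 5)
L(u, k) = √(9 + k)
1/(r(39, 52) + L(Z, w)) = 1/(19/2 + √(9 + 5)) = 1/(19/2 + √14)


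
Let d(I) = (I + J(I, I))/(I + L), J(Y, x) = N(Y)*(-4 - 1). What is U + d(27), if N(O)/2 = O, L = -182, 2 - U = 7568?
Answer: -1172487/155 ≈ -7564.4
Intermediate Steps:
U = -7566 (U = 2 - 1*7568 = 2 - 7568 = -7566)
N(O) = 2*O
J(Y, x) = -10*Y (J(Y, x) = (2*Y)*(-4 - 1) = (2*Y)*(-5) = -10*Y)
d(I) = -9*I/(-182 + I) (d(I) = (I - 10*I)/(I - 182) = (-9*I)/(-182 + I) = -9*I/(-182 + I))
U + d(27) = -7566 - 9*27/(-182 + 27) = -7566 - 9*27/(-155) = -7566 - 9*27*(-1/155) = -7566 + 243/155 = -1172487/155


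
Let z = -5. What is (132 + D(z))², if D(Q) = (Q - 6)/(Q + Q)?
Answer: 1771561/100 ≈ 17716.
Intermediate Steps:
D(Q) = (-6 + Q)/(2*Q) (D(Q) = (-6 + Q)/((2*Q)) = (-6 + Q)*(1/(2*Q)) = (-6 + Q)/(2*Q))
(132 + D(z))² = (132 + (½)*(-6 - 5)/(-5))² = (132 + (½)*(-⅕)*(-11))² = (132 + 11/10)² = (1331/10)² = 1771561/100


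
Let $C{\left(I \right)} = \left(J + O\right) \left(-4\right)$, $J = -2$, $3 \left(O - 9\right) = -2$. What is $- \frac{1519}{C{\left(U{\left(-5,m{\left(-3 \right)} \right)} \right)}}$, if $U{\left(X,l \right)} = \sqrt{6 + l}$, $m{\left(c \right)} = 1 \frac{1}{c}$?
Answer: $\frac{4557}{76} \approx 59.961$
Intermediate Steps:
$O = \frac{25}{3}$ ($O = 9 + \frac{1}{3} \left(-2\right) = 9 - \frac{2}{3} = \frac{25}{3} \approx 8.3333$)
$m{\left(c \right)} = \frac{1}{c}$
$C{\left(I \right)} = - \frac{76}{3}$ ($C{\left(I \right)} = \left(-2 + \frac{25}{3}\right) \left(-4\right) = \frac{19}{3} \left(-4\right) = - \frac{76}{3}$)
$- \frac{1519}{C{\left(U{\left(-5,m{\left(-3 \right)} \right)} \right)}} = - \frac{1519}{- \frac{76}{3}} = \left(-1519\right) \left(- \frac{3}{76}\right) = \frac{4557}{76}$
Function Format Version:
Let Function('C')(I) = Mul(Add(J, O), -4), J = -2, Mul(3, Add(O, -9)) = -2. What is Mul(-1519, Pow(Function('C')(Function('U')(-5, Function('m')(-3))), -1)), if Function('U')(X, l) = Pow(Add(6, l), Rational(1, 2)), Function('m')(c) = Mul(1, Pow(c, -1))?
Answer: Rational(4557, 76) ≈ 59.961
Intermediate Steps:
O = Rational(25, 3) (O = Add(9, Mul(Rational(1, 3), -2)) = Add(9, Rational(-2, 3)) = Rational(25, 3) ≈ 8.3333)
Function('m')(c) = Pow(c, -1)
Function('C')(I) = Rational(-76, 3) (Function('C')(I) = Mul(Add(-2, Rational(25, 3)), -4) = Mul(Rational(19, 3), -4) = Rational(-76, 3))
Mul(-1519, Pow(Function('C')(Function('U')(-5, Function('m')(-3))), -1)) = Mul(-1519, Pow(Rational(-76, 3), -1)) = Mul(-1519, Rational(-3, 76)) = Rational(4557, 76)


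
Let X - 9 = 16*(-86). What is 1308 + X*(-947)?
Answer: 1295857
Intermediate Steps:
X = -1367 (X = 9 + 16*(-86) = 9 - 1376 = -1367)
1308 + X*(-947) = 1308 - 1367*(-947) = 1308 + 1294549 = 1295857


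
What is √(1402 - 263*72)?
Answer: I*√17534 ≈ 132.42*I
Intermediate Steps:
√(1402 - 263*72) = √(1402 - 18936) = √(-17534) = I*√17534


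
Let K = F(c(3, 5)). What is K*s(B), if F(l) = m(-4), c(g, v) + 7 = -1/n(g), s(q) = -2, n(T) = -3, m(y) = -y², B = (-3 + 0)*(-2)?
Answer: 32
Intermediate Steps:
B = 6 (B = -3*(-2) = 6)
c(g, v) = -20/3 (c(g, v) = -7 - 1/(-3) = -7 - 1*(-⅓) = -7 + ⅓ = -20/3)
F(l) = -16 (F(l) = -1*(-4)² = -1*16 = -16)
K = -16
K*s(B) = -16*(-2) = 32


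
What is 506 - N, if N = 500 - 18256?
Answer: 18262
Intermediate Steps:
N = -17756
506 - N = 506 - 1*(-17756) = 506 + 17756 = 18262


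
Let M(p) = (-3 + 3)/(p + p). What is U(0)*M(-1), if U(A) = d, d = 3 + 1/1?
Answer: 0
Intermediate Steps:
M(p) = 0 (M(p) = 0/((2*p)) = 0*(1/(2*p)) = 0)
d = 4 (d = 3 + 1 = 4)
U(A) = 4
U(0)*M(-1) = 4*0 = 0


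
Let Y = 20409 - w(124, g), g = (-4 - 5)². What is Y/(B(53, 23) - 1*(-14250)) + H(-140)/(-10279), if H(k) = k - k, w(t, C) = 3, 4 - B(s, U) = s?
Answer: 20406/14201 ≈ 1.4369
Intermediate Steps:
g = 81 (g = (-9)² = 81)
B(s, U) = 4 - s
Y = 20406 (Y = 20409 - 1*3 = 20409 - 3 = 20406)
H(k) = 0
Y/(B(53, 23) - 1*(-14250)) + H(-140)/(-10279) = 20406/((4 - 1*53) - 1*(-14250)) + 0/(-10279) = 20406/((4 - 53) + 14250) + 0*(-1/10279) = 20406/(-49 + 14250) + 0 = 20406/14201 + 0 = 20406/14201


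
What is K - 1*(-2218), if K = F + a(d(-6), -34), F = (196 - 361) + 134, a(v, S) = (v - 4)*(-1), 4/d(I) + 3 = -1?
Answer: 2192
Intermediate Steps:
d(I) = -1 (d(I) = 4/(-3 - 1) = 4/(-4) = 4*(-¼) = -1)
a(v, S) = 4 - v (a(v, S) = (-4 + v)*(-1) = 4 - v)
F = -31 (F = -165 + 134 = -31)
K = -26 (K = -31 + (4 - 1*(-1)) = -31 + (4 + 1) = -31 + 5 = -26)
K - 1*(-2218) = -26 - 1*(-2218) = -26 + 2218 = 2192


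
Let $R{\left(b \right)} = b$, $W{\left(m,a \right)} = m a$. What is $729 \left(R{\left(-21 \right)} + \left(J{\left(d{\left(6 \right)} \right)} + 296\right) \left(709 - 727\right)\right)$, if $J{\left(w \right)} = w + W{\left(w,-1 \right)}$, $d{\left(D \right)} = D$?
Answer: $-3899421$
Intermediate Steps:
$W{\left(m,a \right)} = a m$
$J{\left(w \right)} = 0$ ($J{\left(w \right)} = w - w = 0$)
$729 \left(R{\left(-21 \right)} + \left(J{\left(d{\left(6 \right)} \right)} + 296\right) \left(709 - 727\right)\right) = 729 \left(-21 + \left(0 + 296\right) \left(709 - 727\right)\right) = 729 \left(-21 + 296 \left(-18\right)\right) = 729 \left(-21 - 5328\right) = 729 \left(-5349\right) = -3899421$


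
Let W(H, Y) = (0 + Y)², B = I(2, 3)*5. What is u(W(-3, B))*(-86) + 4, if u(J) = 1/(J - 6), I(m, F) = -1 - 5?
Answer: 1745/447 ≈ 3.9038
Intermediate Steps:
I(m, F) = -6
B = -30 (B = -6*5 = -30)
W(H, Y) = Y²
u(J) = 1/(-6 + J)
u(W(-3, B))*(-86) + 4 = -86/(-6 + (-30)²) + 4 = -86/(-6 + 900) + 4 = -86/894 + 4 = (1/894)*(-86) + 4 = -43/447 + 4 = 1745/447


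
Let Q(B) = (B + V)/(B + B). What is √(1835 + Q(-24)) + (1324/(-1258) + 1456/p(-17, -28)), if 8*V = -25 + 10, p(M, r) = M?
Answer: -54534/629 + √469898/16 ≈ -43.856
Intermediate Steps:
V = -15/8 (V = (-25 + 10)/8 = (⅛)*(-15) = -15/8 ≈ -1.8750)
Q(B) = (-15/8 + B)/(2*B) (Q(B) = (B - 15/8)/(B + B) = (-15/8 + B)/((2*B)) = (-15/8 + B)*(1/(2*B)) = (-15/8 + B)/(2*B))
√(1835 + Q(-24)) + (1324/(-1258) + 1456/p(-17, -28)) = √(1835 + (1/16)*(-15 + 8*(-24))/(-24)) + (1324/(-1258) + 1456/(-17)) = √(1835 + (1/16)*(-1/24)*(-15 - 192)) + (1324*(-1/1258) + 1456*(-1/17)) = √(1835 + (1/16)*(-1/24)*(-207)) + (-662/629 - 1456/17) = √(1835 + 69/128) - 54534/629 = √(234949/128) - 54534/629 = √469898/16 - 54534/629 = -54534/629 + √469898/16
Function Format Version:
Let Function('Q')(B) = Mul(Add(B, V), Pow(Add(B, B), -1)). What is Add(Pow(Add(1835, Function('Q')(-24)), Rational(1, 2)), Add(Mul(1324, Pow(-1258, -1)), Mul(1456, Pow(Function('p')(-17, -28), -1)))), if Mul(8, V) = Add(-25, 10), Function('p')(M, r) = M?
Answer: Add(Rational(-54534, 629), Mul(Rational(1, 16), Pow(469898, Rational(1, 2)))) ≈ -43.856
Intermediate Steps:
V = Rational(-15, 8) (V = Mul(Rational(1, 8), Add(-25, 10)) = Mul(Rational(1, 8), -15) = Rational(-15, 8) ≈ -1.8750)
Function('Q')(B) = Mul(Rational(1, 2), Pow(B, -1), Add(Rational(-15, 8), B)) (Function('Q')(B) = Mul(Add(B, Rational(-15, 8)), Pow(Add(B, B), -1)) = Mul(Add(Rational(-15, 8), B), Pow(Mul(2, B), -1)) = Mul(Add(Rational(-15, 8), B), Mul(Rational(1, 2), Pow(B, -1))) = Mul(Rational(1, 2), Pow(B, -1), Add(Rational(-15, 8), B)))
Add(Pow(Add(1835, Function('Q')(-24)), Rational(1, 2)), Add(Mul(1324, Pow(-1258, -1)), Mul(1456, Pow(Function('p')(-17, -28), -1)))) = Add(Pow(Add(1835, Mul(Rational(1, 16), Pow(-24, -1), Add(-15, Mul(8, -24)))), Rational(1, 2)), Add(Mul(1324, Pow(-1258, -1)), Mul(1456, Pow(-17, -1)))) = Add(Pow(Add(1835, Mul(Rational(1, 16), Rational(-1, 24), Add(-15, -192))), Rational(1, 2)), Add(Mul(1324, Rational(-1, 1258)), Mul(1456, Rational(-1, 17)))) = Add(Pow(Add(1835, Mul(Rational(1, 16), Rational(-1, 24), -207)), Rational(1, 2)), Add(Rational(-662, 629), Rational(-1456, 17))) = Add(Pow(Add(1835, Rational(69, 128)), Rational(1, 2)), Rational(-54534, 629)) = Add(Pow(Rational(234949, 128), Rational(1, 2)), Rational(-54534, 629)) = Add(Mul(Rational(1, 16), Pow(469898, Rational(1, 2))), Rational(-54534, 629)) = Add(Rational(-54534, 629), Mul(Rational(1, 16), Pow(469898, Rational(1, 2))))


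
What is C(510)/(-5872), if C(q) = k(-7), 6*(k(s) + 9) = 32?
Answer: 11/17616 ≈ 0.00062443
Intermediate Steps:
k(s) = -11/3 (k(s) = -9 + (1/6)*32 = -9 + 16/3 = -11/3)
C(q) = -11/3
C(510)/(-5872) = -11/3/(-5872) = -11/3*(-1/5872) = 11/17616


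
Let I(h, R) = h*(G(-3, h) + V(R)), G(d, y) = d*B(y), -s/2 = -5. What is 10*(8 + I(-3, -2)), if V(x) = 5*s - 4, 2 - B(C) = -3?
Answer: -850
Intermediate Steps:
s = 10 (s = -2*(-5) = 10)
B(C) = 5 (B(C) = 2 - 1*(-3) = 2 + 3 = 5)
V(x) = 46 (V(x) = 5*10 - 4 = 50 - 4 = 46)
G(d, y) = 5*d (G(d, y) = d*5 = 5*d)
I(h, R) = 31*h (I(h, R) = h*(5*(-3) + 46) = h*(-15 + 46) = h*31 = 31*h)
10*(8 + I(-3, -2)) = 10*(8 + 31*(-3)) = 10*(8 - 93) = 10*(-85) = -850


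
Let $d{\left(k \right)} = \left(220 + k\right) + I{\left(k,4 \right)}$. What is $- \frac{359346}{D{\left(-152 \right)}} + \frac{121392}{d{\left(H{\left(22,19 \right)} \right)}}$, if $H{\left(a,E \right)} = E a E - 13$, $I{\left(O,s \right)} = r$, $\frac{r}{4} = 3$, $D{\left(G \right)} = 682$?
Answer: $- \frac{1424916681}{2782901} \approx -512.03$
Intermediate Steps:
$r = 12$ ($r = 4 \cdot 3 = 12$)
$I{\left(O,s \right)} = 12$
$H{\left(a,E \right)} = -13 + a E^{2}$ ($H{\left(a,E \right)} = a E^{2} - 13 = -13 + a E^{2}$)
$d{\left(k \right)} = 232 + k$ ($d{\left(k \right)} = \left(220 + k\right) + 12 = 232 + k$)
$- \frac{359346}{D{\left(-152 \right)}} + \frac{121392}{d{\left(H{\left(22,19 \right)} \right)}} = - \frac{359346}{682} + \frac{121392}{232 - \left(13 - 22 \cdot 19^{2}\right)} = \left(-359346\right) \frac{1}{682} + \frac{121392}{232 + \left(-13 + 22 \cdot 361\right)} = - \frac{179673}{341} + \frac{121392}{232 + \left(-13 + 7942\right)} = - \frac{179673}{341} + \frac{121392}{232 + 7929} = - \frac{179673}{341} + \frac{121392}{8161} = - \frac{1424916681}{2782901}$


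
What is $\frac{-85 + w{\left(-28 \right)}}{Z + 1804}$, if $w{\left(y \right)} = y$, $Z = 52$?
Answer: $- \frac{113}{1856} \approx -0.060884$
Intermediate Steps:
$\frac{-85 + w{\left(-28 \right)}}{Z + 1804} = \frac{-85 - 28}{52 + 1804} = - \frac{113}{1856}$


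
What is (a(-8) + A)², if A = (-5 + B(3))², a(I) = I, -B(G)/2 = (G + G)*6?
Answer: 35058241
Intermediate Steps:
B(G) = -24*G (B(G) = -2*(G + G)*6 = -2*2*G*6 = -24*G)
A = 5929 (A = (-5 - 24*3)² = (-5 - 72)² = (-77)² = 5929)
(a(-8) + A)² = (-8 + 5929)² = 5921² = 35058241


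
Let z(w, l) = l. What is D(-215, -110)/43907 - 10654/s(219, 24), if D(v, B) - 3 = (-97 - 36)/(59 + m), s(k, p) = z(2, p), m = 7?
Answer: -2572818349/5795724 ≈ -443.92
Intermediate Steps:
s(k, p) = p
D(v, B) = 65/66 (D(v, B) = 3 + (-97 - 36)/(59 + 7) = 3 - 133/66 = 65/66)
D(-215, -110)/43907 - 10654/s(219, 24) = (65/66)/43907 - 10654/24 = (65/66)*(1/43907) - 10654*1/24 = 65/2897862 - 5327/12 = -2572818349/5795724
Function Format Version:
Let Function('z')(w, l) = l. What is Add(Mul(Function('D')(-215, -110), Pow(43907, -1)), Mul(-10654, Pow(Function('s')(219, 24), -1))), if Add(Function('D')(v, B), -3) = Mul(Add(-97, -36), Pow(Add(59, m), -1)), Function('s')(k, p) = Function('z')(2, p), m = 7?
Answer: Rational(-2572818349, 5795724) ≈ -443.92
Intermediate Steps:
Function('s')(k, p) = p
Function('D')(v, B) = Rational(65, 66) (Function('D')(v, B) = Add(3, Mul(Add(-97, -36), Pow(Add(59, 7), -1))) = Add(3, Mul(-133, Pow(66, -1))) = Add(3, Mul(-133, Rational(1, 66))) = Add(3, Rational(-133, 66)) = Rational(65, 66))
Add(Mul(Function('D')(-215, -110), Pow(43907, -1)), Mul(-10654, Pow(Function('s')(219, 24), -1))) = Add(Mul(Rational(65, 66), Pow(43907, -1)), Mul(-10654, Pow(24, -1))) = Add(Mul(Rational(65, 66), Rational(1, 43907)), Mul(-10654, Rational(1, 24))) = Add(Rational(65, 2897862), Rational(-5327, 12)) = Rational(-2572818349, 5795724)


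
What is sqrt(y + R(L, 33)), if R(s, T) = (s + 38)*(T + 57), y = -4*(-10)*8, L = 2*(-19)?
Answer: 8*sqrt(5) ≈ 17.889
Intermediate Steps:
L = -38
y = 320 (y = 40*8 = 320)
R(s, T) = (38 + s)*(57 + T)
sqrt(y + R(L, 33)) = sqrt(320 + (2166 + 38*33 + 57*(-38) + 33*(-38))) = sqrt(320 + (2166 + 1254 - 2166 - 1254)) = sqrt(320 + 0) = sqrt(320) = 8*sqrt(5)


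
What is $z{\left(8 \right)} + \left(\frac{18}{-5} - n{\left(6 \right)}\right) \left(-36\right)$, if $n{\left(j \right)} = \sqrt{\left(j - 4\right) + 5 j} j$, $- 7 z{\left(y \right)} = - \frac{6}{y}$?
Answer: $\frac{18159}{140} + 864 \sqrt{2} \approx 1351.6$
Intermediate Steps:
$z{\left(y \right)} = \frac{6}{7 y}$ ($z{\left(y \right)} = - \frac{\left(-6\right) \frac{1}{y}}{7} = \frac{6}{7 y}$)
$n{\left(j \right)} = j \sqrt{-4 + 6 j}$ ($n{\left(j \right)} = \sqrt{\left(j - 4\right) + 5 j} j = \sqrt{\left(-4 + j\right) + 5 j} j = \sqrt{-4 + 6 j} j = j \sqrt{-4 + 6 j}$)
$z{\left(8 \right)} + \left(\frac{18}{-5} - n{\left(6 \right)}\right) \left(-36\right) = \frac{6}{7 \cdot 8} + \left(\frac{18}{-5} - 6 \sqrt{-4 + 6 \cdot 6}\right) \left(-36\right) = \frac{6}{7} \cdot \frac{1}{8} + \left(18 \left(- \frac{1}{5}\right) - 6 \sqrt{-4 + 36}\right) \left(-36\right) = \frac{3}{28} + \left(- \frac{18}{5} - 6 \sqrt{32}\right) \left(-36\right) = \frac{3}{28} + \left(- \frac{18}{5} - 6 \cdot 4 \sqrt{2}\right) \left(-36\right) = \frac{3}{28} + \left(- \frac{18}{5} - 24 \sqrt{2}\right) \left(-36\right) = \frac{3}{28} + \left(\frac{648}{5} + 864 \sqrt{2}\right) = \frac{18159}{140} + 864 \sqrt{2}$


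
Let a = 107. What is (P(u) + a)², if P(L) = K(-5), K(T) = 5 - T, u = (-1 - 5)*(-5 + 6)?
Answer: 13689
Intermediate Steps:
u = -6 (u = -6*1 = -6)
P(L) = 10 (P(L) = 5 - 1*(-5) = 5 + 5 = 10)
(P(u) + a)² = (10 + 107)² = 117² = 13689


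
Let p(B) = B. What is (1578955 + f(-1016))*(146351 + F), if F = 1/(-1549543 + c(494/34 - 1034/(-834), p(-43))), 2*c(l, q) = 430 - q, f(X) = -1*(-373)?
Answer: 716201733639679808/3098613 ≈ 2.3114e+11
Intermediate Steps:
f(X) = 373
c(l, q) = 215 - q/2 (c(l, q) = (430 - q)/2 = 215 - q/2)
F = -2/3098613 (F = 1/(-1549543 + (215 - ½*(-43))) = 1/(-1549543 + (215 + 43/2)) = 1/(-1549543 + 473/2) = 1/(-3098613/2) = -2/3098613 ≈ -6.4545e-7)
(1578955 + f(-1016))*(146351 + F) = (1578955 + 373)*(146351 - 2/3098613) = 1579328*(453485111161/3098613) = 716201733639679808/3098613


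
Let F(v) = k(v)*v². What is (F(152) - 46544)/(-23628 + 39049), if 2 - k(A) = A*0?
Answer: -48/2203 ≈ -0.021788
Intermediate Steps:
k(A) = 2 (k(A) = 2 - A*0 = 2 - 1*0 = 2 + 0 = 2)
F(v) = 2*v²
(F(152) - 46544)/(-23628 + 39049) = (2*152² - 46544)/(-23628 + 39049) = (2*23104 - 46544)/15421 = (46208 - 46544)*(1/15421) = -336*1/15421 = -48/2203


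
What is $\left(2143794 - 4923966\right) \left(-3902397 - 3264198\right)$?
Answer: $19924366754340$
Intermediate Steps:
$\left(2143794 - 4923966\right) \left(-3902397 - 3264198\right) = \left(-2780172\right) \left(-7166595\right) = 19924366754340$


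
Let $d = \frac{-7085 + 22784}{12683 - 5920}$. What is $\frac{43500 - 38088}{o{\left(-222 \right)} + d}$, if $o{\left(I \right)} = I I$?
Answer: $\frac{12200452}{111107797} \approx 0.10981$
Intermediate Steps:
$o{\left(I \right)} = I^{2}$
$d = \frac{15699}{6763} \approx 2.3213$
$\frac{43500 - 38088}{o{\left(-222 \right)} + d} = \frac{43500 - 38088}{\left(-222\right)^{2} + \frac{15699}{6763}} = \frac{5412}{49284 + \frac{15699}{6763}} = \frac{5412}{\frac{333323391}{6763}} = 5412 \cdot \frac{6763}{333323391} = \frac{12200452}{111107797}$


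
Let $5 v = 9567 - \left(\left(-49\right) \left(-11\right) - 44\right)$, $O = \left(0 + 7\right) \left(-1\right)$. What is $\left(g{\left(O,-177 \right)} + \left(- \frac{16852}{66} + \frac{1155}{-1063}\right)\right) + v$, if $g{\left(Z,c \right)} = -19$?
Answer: $\frac{24539038}{15945} \approx 1539.0$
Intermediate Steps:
$O = -7$ ($O = 7 \left(-1\right) = -7$)
$v = \frac{9072}{5}$ ($v = \frac{9567 - \left(\left(-49\right) \left(-11\right) - 44\right)}{5} = \frac{9567 - \left(539 - 44\right)}{5} = \frac{9567 - 495}{5} = \frac{1}{5} \cdot 9072 = \frac{9072}{5} \approx 1814.4$)
$\left(g{\left(O,-177 \right)} + \left(- \frac{16852}{66} + \frac{1155}{-1063}\right)\right) + v = \left(-19 + \left(- \frac{16852}{66} + \frac{1155}{-1063}\right)\right) + \frac{9072}{5} = \left(-19 + \left(\left(-16852\right) \frac{1}{66} + 1155 \left(- \frac{1}{1063}\right)\right)\right) + \frac{9072}{5} = \left(-19 - \frac{817723}{3189}\right) + \frac{9072}{5} = - \frac{878314}{3189} + \frac{9072}{5} = \frac{24539038}{15945}$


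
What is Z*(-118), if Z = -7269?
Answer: 857742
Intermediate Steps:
Z*(-118) = -7269*(-118) = 857742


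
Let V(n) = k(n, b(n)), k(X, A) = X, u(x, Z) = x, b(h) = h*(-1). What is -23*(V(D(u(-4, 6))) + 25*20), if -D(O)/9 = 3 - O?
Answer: -10051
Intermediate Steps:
b(h) = -h
D(O) = -27 + 9*O (D(O) = -9*(3 - O) = -27 + 9*O)
V(n) = n
-23*(V(D(u(-4, 6))) + 25*20) = -23*((-27 + 9*(-4)) + 25*20) = -23*((-27 - 36) + 500) = -23*(-63 + 500) = -23*437 = -10051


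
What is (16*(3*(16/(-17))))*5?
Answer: -3840/17 ≈ -225.88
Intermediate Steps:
(16*(3*(16/(-17))))*5 = (16*(3*(16*(-1/17))))*5 = (16*(3*(-16/17)))*5 = (16*(-48/17))*5 = -768/17*5 = -3840/17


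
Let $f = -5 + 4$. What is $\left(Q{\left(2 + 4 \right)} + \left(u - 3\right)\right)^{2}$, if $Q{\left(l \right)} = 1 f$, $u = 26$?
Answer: $484$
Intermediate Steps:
$f = -1$
$Q{\left(l \right)} = -1$ ($Q{\left(l \right)} = 1 \left(-1\right) = -1$)
$\left(Q{\left(2 + 4 \right)} + \left(u - 3\right)\right)^{2} = \left(-1 + \left(26 - 3\right)\right)^{2} = \left(-1 + 23\right)^{2} = 22^{2} = 484$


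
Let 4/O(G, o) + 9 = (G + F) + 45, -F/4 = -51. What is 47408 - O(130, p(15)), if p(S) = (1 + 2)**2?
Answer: 8770478/185 ≈ 47408.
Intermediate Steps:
F = 204 (F = -4*(-51) = 204)
p(S) = 9 (p(S) = 3**2 = 9)
O(G, o) = 4/(240 + G) (O(G, o) = 4/(-9 + ((G + 204) + 45)) = 4/(-9 + ((204 + G) + 45)) = 4/(-9 + (249 + G)) = 4/(240 + G))
47408 - O(130, p(15)) = 47408 - 4/(240 + 130) = 47408 - 4/370 = 47408 - 1*2/185 = 47408 - 2/185 = 8770478/185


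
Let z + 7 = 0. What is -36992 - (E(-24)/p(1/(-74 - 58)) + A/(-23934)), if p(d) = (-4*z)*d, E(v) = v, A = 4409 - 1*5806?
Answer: -6216531203/167538 ≈ -37105.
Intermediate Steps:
A = -1397 (A = 4409 - 5806 = -1397)
z = -7 (z = -7 + 0 = -7)
p(d) = 28*d (p(d) = (-4*(-7))*d = 28*d)
-36992 - (E(-24)/p(1/(-74 - 58)) + A/(-23934)) = -36992 - (-24/(28/(-74 - 58)) - 1397/(-23934)) = -36992 - (-24/(28/(-132)) - 1397*(-1/23934)) = -36992 - (-24/(28*(-1/132)) + 1397/23934) = -36992 - (-24/(-7/33) + 1397/23934) = -36992 - (-24*(-33/7) + 1397/23934) = -36992 - (792/7 + 1397/23934) = -36992 - 1*18965507/167538 = -36992 - 18965507/167538 = -6216531203/167538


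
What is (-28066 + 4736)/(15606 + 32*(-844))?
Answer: 11665/5701 ≈ 2.0461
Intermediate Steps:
(-28066 + 4736)/(15606 + 32*(-844)) = -23330/(15606 - 27008) = -23330/(-11402) = -23330*(-1/11402) = 11665/5701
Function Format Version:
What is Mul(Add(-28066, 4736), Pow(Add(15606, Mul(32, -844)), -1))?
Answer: Rational(11665, 5701) ≈ 2.0461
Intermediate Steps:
Mul(Add(-28066, 4736), Pow(Add(15606, Mul(32, -844)), -1)) = Mul(-23330, Pow(Add(15606, -27008), -1)) = Mul(-23330, Pow(-11402, -1)) = Mul(-23330, Rational(-1, 11402)) = Rational(11665, 5701)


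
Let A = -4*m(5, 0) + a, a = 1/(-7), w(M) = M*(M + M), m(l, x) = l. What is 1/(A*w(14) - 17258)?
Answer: -1/25154 ≈ -3.9755e-5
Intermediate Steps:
w(M) = 2*M² (w(M) = M*(2*M) = 2*M²)
a = -⅐ ≈ -0.14286
A = -141/7 (A = -4*5 - ⅐ = -20 - ⅐ = -141/7 ≈ -20.143)
1/(A*w(14) - 17258) = 1/(-282*14²/7 - 17258) = 1/(-282*196/7 - 17258) = 1/(-141/7*392 - 17258) = 1/(-7896 - 17258) = 1/(-25154) = -1/25154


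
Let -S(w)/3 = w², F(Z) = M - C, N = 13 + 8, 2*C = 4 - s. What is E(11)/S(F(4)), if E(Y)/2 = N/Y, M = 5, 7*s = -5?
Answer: -2744/15059 ≈ -0.18222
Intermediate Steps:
s = -5/7 (s = (⅐)*(-5) = -5/7 ≈ -0.71429)
C = 33/14 (C = (4 - 1*(-5/7))/2 = (4 + 5/7)/2 = (½)*(33/7) = 33/14 ≈ 2.3571)
N = 21
E(Y) = 42/Y (E(Y) = 2*(21/Y) = 42/Y)
F(Z) = 37/14 (F(Z) = 5 - 1*33/14 = 5 - 33/14 = 37/14)
S(w) = -3*w²
E(11)/S(F(4)) = (42/11)/((-3*(37/14)²)) = (42*(1/11))/((-3*1369/196)) = 42/(11*(-4107/196)) = (42/11)*(-196/4107) = -2744/15059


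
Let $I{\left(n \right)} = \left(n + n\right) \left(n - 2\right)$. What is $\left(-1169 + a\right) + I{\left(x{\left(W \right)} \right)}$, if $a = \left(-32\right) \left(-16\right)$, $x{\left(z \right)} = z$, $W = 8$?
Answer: $-561$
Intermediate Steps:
$a = 512$
$I{\left(n \right)} = 2 n \left(-2 + n\right)$
$\left(-1169 + a\right) + I{\left(x{\left(W \right)} \right)} = \left(-1169 + 512\right) + 2 \cdot 8 \left(-2 + 8\right) = -657 + 2 \cdot 8 \cdot 6 = -657 + 96 = -561$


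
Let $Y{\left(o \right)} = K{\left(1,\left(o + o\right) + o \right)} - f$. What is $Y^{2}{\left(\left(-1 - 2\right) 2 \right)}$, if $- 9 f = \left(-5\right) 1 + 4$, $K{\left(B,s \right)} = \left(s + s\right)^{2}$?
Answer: $\frac{136025569}{81} \approx 1.6793 \cdot 10^{6}$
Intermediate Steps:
$K{\left(B,s \right)} = 4 s^{2}$ ($K{\left(B,s \right)} = \left(2 s\right)^{2} = 4 s^{2}$)
$f = \frac{1}{9}$ ($f = - \frac{\left(-5\right) 1 + 4}{9} = - \frac{-5 + 4}{9} = \left(- \frac{1}{9}\right) \left(-1\right) = \frac{1}{9} \approx 0.11111$)
$Y{\left(o \right)} = - \frac{1}{9} + 36 o^{2}$ ($Y{\left(o \right)} = 4 \left(\left(o + o\right) + o\right)^{2} - \frac{1}{9} = 4 \left(2 o + o\right)^{2} - \frac{1}{9} = 4 \left(3 o\right)^{2} - \frac{1}{9} = 4 \cdot 9 o^{2} - \frac{1}{9} = 36 o^{2} - \frac{1}{9} = - \frac{1}{9} + 36 o^{2}$)
$Y^{2}{\left(\left(-1 - 2\right) 2 \right)} = \left(- \frac{1}{9} + 36 \left(\left(-1 - 2\right) 2\right)^{2}\right)^{2} = \left(- \frac{1}{9} + 36 \left(\left(-3\right) 2\right)^{2}\right)^{2} = \left(- \frac{1}{9} + 36 \left(-6\right)^{2}\right)^{2} = \left(- \frac{1}{9} + 36 \cdot 36\right)^{2} = \left(- \frac{1}{9} + 1296\right)^{2} = \left(\frac{11663}{9}\right)^{2} = \frac{136025569}{81}$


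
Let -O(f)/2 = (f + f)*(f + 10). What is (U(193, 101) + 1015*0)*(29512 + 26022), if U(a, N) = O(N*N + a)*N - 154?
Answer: -2426182012545772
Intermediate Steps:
O(f) = -4*f*(10 + f) (O(f) = -2*(f + f)*(f + 10) = -2*2*f*(10 + f) = -4*f*(10 + f))
U(a, N) = -154 - 4*N*(a + N**2)*(10 + a + N**2) (U(a, N) = (-4*(N*N + a)*(10 + (N*N + a)))*N - 154 = (-4*(N**2 + a)*(10 + (N**2 + a)))*N - 154 = (-4*(a + N**2)*(10 + (a + N**2)))*N - 154 = (-4*(a + N**2)*(10 + a + N**2))*N - 154 = -4*N*(a + N**2)*(10 + a + N**2) - 154 = -154 - 4*N*(a + N**2)*(10 + a + N**2))
(U(193, 101) + 1015*0)*(29512 + 26022) = ((-154 - 4*101*(193 + 101**2)*(10 + 193 + 101**2)) + 1015*0)*(29512 + 26022) = ((-154 - 4*101*(193 + 10201)*(10 + 193 + 10201)) + 0)*55534 = ((-154 - 4*101*10394*10404) + 0)*55534 = ((-154 - 43688227104) + 0)*55534 = (-43688227258 + 0)*55534 = -43688227258*55534 = -2426182012545772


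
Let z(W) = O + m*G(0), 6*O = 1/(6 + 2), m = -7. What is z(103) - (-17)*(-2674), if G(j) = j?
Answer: -2181983/48 ≈ -45458.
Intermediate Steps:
O = 1/48 (O = 1/(6*(6 + 2)) = (1/6)/8 = (1/6)*(1/8) = 1/48 ≈ 0.020833)
z(W) = 1/48 (z(W) = 1/48 - 7*0 = 1/48 + 0 = 1/48)
z(103) - (-17)*(-2674) = 1/48 - (-17)*(-2674) = 1/48 - 1*45458 = 1/48 - 45458 = -2181983/48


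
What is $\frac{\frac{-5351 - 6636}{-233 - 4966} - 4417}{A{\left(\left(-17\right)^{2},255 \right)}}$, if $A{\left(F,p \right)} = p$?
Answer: $- \frac{22951996}{1325745} \approx -17.313$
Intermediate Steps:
$\frac{\frac{-5351 - 6636}{-233 - 4966} - 4417}{A{\left(\left(-17\right)^{2},255 \right)}} = \frac{\frac{-5351 - 6636}{-233 - 4966} - 4417}{255} = \left(- \frac{11987}{-5199} - 4417\right) \frac{1}{255} = \left(\left(-11987\right) \left(- \frac{1}{5199}\right) - 4417\right) \frac{1}{255} = \left(\frac{11987}{5199} - 4417\right) \frac{1}{255} = \left(- \frac{22951996}{5199}\right) \frac{1}{255} = - \frac{22951996}{1325745}$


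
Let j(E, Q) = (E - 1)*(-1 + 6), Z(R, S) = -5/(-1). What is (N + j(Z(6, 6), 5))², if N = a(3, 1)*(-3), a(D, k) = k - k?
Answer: 400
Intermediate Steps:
Z(R, S) = 5 (Z(R, S) = -5*(-1) = 5)
j(E, Q) = -5 + 5*E (j(E, Q) = (-1 + E)*5 = -5 + 5*E)
a(D, k) = 0
N = 0 (N = 0*(-3) = 0)
(N + j(Z(6, 6), 5))² = (0 + (-5 + 5*5))² = (0 + (-5 + 25))² = (0 + 20)² = 20² = 400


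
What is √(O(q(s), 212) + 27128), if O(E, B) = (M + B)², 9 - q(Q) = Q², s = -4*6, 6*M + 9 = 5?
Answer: 2*√161527/3 ≈ 267.94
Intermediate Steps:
M = -⅔ (M = -3/2 + (⅙)*5 = -3/2 + ⅚ = -⅔ ≈ -0.66667)
s = -24
q(Q) = 9 - Q²
O(E, B) = (-⅔ + B)²
√(O(q(s), 212) + 27128) = √((-2 + 3*212)²/9 + 27128) = √((-2 + 636)²/9 + 27128) = √((⅑)*634² + 27128) = √((⅑)*401956 + 27128) = √(401956/9 + 27128) = √(646108/9) = 2*√161527/3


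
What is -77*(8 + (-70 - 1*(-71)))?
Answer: -693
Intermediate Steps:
-77*(8 + (-70 - 1*(-71))) = -77*(8 + (-70 + 71)) = -77*(8 + 1) = -77*9 = -693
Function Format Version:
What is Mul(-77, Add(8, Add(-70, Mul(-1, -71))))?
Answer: -693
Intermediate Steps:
Mul(-77, Add(8, Add(-70, Mul(-1, -71)))) = Mul(-77, Add(8, Add(-70, 71))) = Mul(-77, Add(8, 1)) = Mul(-77, 9) = -693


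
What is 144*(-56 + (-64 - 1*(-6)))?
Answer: -16416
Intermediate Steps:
144*(-56 + (-64 - 1*(-6))) = 144*(-56 + (-64 + 6)) = 144*(-56 - 58) = 144*(-114) = -16416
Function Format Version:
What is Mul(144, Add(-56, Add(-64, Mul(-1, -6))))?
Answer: -16416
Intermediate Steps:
Mul(144, Add(-56, Add(-64, Mul(-1, -6)))) = Mul(144, Add(-56, Add(-64, 6))) = Mul(144, Add(-56, -58)) = Mul(144, -114) = -16416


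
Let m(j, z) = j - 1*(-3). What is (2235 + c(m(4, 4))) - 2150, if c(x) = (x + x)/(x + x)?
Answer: 86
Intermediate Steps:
m(j, z) = 3 + j (m(j, z) = j + 3 = 3 + j)
c(x) = 1 (c(x) = (2*x)/((2*x)) = (2*x)*(1/(2*x)) = 1)
(2235 + c(m(4, 4))) - 2150 = (2235 + 1) - 2150 = 2236 - 2150 = 86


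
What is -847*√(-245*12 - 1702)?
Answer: -847*I*√4642 ≈ -57708.0*I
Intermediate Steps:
-847*√(-245*12 - 1702) = -847*√(-2940 - 1702) = -847*I*√4642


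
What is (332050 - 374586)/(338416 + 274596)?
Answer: -10634/153253 ≈ -0.069389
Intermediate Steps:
(332050 - 374586)/(338416 + 274596) = -42536/613012 = -42536*1/613012 = -10634/153253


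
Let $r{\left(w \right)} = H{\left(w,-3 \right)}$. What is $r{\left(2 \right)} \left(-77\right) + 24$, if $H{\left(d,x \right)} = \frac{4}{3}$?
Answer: $- \frac{236}{3} \approx -78.667$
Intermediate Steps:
$H{\left(d,x \right)} = \frac{4}{3}$ ($H{\left(d,x \right)} = 4 \cdot \frac{1}{3} = \frac{4}{3}$)
$r{\left(w \right)} = \frac{4}{3}$
$r{\left(2 \right)} \left(-77\right) + 24 = \frac{4}{3} \left(-77\right) + 24 = - \frac{308}{3} + 24 = - \frac{236}{3}$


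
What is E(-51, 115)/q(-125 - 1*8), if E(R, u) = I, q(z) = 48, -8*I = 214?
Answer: -107/192 ≈ -0.55729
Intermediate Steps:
I = -107/4 (I = -1/8*214 = -107/4 ≈ -26.750)
E(R, u) = -107/4
E(-51, 115)/q(-125 - 1*8) = -107/4/48 = -107/4*1/48 = -107/192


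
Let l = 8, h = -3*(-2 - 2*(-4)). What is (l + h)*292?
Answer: -2920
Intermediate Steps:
h = -18 (h = -3*(-2 + 8) = -3*6 = -18)
(l + h)*292 = (8 - 18)*292 = -10*292 = -2920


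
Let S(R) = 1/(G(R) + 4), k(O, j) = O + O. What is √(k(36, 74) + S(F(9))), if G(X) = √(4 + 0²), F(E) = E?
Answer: √2598/6 ≈ 8.4951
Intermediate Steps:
k(O, j) = 2*O
G(X) = 2 (G(X) = √(4 + 0) = √4 = 2)
S(R) = ⅙ (S(R) = 1/(2 + 4) = 1/6 = ⅙)
√(k(36, 74) + S(F(9))) = √(2*36 + ⅙) = √(72 + ⅙) = √(433/6) = √2598/6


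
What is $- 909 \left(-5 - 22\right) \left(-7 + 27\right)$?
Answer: $490860$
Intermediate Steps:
$- 909 \left(-5 - 22\right) \left(-7 + 27\right) = - 909 \left(\left(-27\right) 20\right) = \left(-909\right) \left(-540\right) = 490860$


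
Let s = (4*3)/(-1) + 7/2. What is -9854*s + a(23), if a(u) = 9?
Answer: 83768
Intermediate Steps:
s = -17/2 (s = 12*(-1) + 7*(1/2) = -12 + 7/2 = -17/2 ≈ -8.5000)
-9854*s + a(23) = -9854*(-17)/2 + 9 = -758*(-221/2) + 9 = 83759 + 9 = 83768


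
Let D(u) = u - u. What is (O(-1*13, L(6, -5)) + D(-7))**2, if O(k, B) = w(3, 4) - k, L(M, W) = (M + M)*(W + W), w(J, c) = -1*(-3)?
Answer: 256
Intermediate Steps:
w(J, c) = 3
L(M, W) = 4*M*W (L(M, W) = (2*M)*(2*W) = 4*M*W)
D(u) = 0
O(k, B) = 3 - k
(O(-1*13, L(6, -5)) + D(-7))**2 = ((3 - (-1)*13) + 0)**2 = ((3 - 1*(-13)) + 0)**2 = ((3 + 13) + 0)**2 = (16 + 0)**2 = 16**2 = 256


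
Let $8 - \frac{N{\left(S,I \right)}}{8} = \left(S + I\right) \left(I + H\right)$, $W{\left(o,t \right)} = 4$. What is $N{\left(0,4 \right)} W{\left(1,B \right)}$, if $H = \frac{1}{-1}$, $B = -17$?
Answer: $-128$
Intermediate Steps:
$H = -1$
$N{\left(S,I \right)} = 64 - 8 \left(-1 + I\right) \left(I + S\right)$ ($N{\left(S,I \right)} = 64 - 8 \left(S + I\right) \left(I - 1\right) = 64 - 8 \left(I + S\right) \left(-1 + I\right) = 64 - 8 \left(-1 + I\right) \left(I + S\right)$)
$N{\left(0,4 \right)} W{\left(1,B \right)} = \left(64 - 8 \cdot 4^{2} + 8 \cdot 4 + 8 \cdot 0 - 32 \cdot 0\right) 4 = \left(64 - 128 + 32 + 0 + 0\right) 4 = \left(-32\right) 4 = -128$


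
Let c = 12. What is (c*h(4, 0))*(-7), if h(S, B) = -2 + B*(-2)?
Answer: 168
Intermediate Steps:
h(S, B) = -2 - 2*B
(c*h(4, 0))*(-7) = (12*(-2 - 2*0))*(-7) = (12*(-2 + 0))*(-7) = (12*(-2))*(-7) = -24*(-7) = 168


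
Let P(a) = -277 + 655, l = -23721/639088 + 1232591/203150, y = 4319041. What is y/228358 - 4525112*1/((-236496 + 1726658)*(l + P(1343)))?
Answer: 80190360681336128216302209/4241628989363949791825542 ≈ 18.906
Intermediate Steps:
l = 391457597929/64915363600 (l = -23721*1/639088 + 1232591*(1/203150) = -23721/639088 + 1232591/203150 = 391457597929/64915363600 ≈ 6.0303)
P(a) = 378
y/228358 - 4525112*1/((-236496 + 1726658)*(l + P(1343))) = 4319041/228358 - 4525112*1/((-236496 + 1726658)*(391457597929/64915363600 + 378)) = 4319041*(1/228358) - 4525112/(1490162*(24929465038729/64915363600)) = 4319041/228358 - 4525112/18574470740521242049/32457681800 = 4319041/228358 - 4525112*32457681800/18574470740521242049 = 4319041/228358 - 146874645405361600/18574470740521242049 = 80190360681336128216302209/4241628989363949791825542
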